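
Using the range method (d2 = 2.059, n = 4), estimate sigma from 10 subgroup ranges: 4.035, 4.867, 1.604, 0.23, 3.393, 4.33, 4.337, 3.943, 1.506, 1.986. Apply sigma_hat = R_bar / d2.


R_bar = (4.035 + 4.867 + 1.604 + 0.23 + 3.393 + 4.33 + 4.337 + 3.943 + 1.506 + 1.986) / 10
R_bar = 30.231 / 10 = 3.0231
sigma_hat = R_bar / d2 = 3.0231 / 2.059 = 1.4682

1.4682


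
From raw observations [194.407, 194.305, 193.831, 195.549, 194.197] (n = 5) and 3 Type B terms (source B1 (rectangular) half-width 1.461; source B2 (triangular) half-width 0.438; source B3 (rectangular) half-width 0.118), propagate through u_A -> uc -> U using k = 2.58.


mean = (194.407 + 194.305 + 193.831 + 195.549 + 194.197) / 5 = 194.4578
s = sqrt(sum((x - mean)^2)/(n-1)) = 0.64759957
u_A = s / sqrt(n) = 0.64759957 / sqrt(5) = 0.28961533
u_B1 = 1.461 / sqrt(3) = 0.84350874
u_B2 = 0.438 / sqrt(6) = 0.17881275
u_B3 = 0.118 / sqrt(3) = 0.068127332
uc = sqrt(0.28961533^2 + 0.84350874^2 + 0.17881275^2 + 0.068127332^2) = 0.91213999
U = k * uc = 2.58 * 0.91213999
U = 2.3533

2.3533


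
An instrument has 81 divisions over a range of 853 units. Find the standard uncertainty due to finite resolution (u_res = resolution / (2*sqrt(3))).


resolution = range / divisions
resolution = 853 / 81 = 10.530864
u_res = resolution / (2*sqrt(3))
u_res = 10.530864 / 3.4641016
u_res = 3.0400

3.0400


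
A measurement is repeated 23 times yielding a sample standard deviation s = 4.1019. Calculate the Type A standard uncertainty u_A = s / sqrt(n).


u_A = s / sqrt(n)
u_A = 4.1019 / sqrt(23)
u_A = 4.1019 / 4.7958315
u_A = 0.8553

0.8553


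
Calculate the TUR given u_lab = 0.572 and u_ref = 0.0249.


TUR = u_lab / u_ref
= 0.572 / 0.0249
= 22.9719

22.9719


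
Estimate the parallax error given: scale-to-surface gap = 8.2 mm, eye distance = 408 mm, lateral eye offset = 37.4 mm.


error = h * offset / d
= 8.2 * 37.4 / 408
= 0.7517

0.7517


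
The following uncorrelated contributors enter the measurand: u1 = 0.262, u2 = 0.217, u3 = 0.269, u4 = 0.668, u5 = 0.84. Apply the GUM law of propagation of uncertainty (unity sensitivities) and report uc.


uc = sqrt(0.262^2 + 0.217^2 + 0.269^2 + 0.668^2 + 0.84^2)
uc = sqrt(1.339918)
uc = 1.1575

1.1575


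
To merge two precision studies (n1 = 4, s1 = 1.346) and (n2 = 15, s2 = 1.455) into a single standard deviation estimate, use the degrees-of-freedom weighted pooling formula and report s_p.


s_p = sqrt(((n1-1)*s1^2 + (n2-1)*s2^2) / (n1+n2-2))
numerator = (4-1)*1.346^2 + (15-1)*1.455^2 = 5.435148 + 29.63835 = 35.073498
denominator = 4 + 15 - 2 = 17
s_p^2 = 35.073498 / 17 = 2.0631469
s_p = sqrt(2.0631469) = 1.4364

1.4364


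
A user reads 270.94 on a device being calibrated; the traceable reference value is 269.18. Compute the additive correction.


Correction = standard - reading
= 269.18 - 270.94
= -1.7600

-1.7600


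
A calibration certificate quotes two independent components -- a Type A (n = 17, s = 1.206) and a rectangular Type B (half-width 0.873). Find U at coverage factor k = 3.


u_A = s / sqrt(n) = 1.206 / sqrt(17) = 0.29249796
u_B = half_width / sqrt(3) = 0.873 / sqrt(3) = 0.50402679
uc = sqrt(u_A^2 + u_B^2) = sqrt(0.29249796^2 + 0.50402679^2) = 0.58275043
U = k * uc = 3 * 0.58275043
U = 1.7483

1.7483


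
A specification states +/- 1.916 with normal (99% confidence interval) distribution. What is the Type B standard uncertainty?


u_B = half_width / 2.576
u_B = 1.916 / 2.576
u_B = 0.7438

0.7438


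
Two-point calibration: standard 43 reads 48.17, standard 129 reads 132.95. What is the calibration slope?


slope = (y2 - y1) / (x2 - x1)
= (132.95 - 48.17) / (129 - 43)
= 84.7800 / 86
= 0.9858

0.9858


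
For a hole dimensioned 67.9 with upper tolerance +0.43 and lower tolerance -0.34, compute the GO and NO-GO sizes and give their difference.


GO = nominal - lower_tol (smallest hole = maximum material condition)
GO = 67.9 - 0.34 = 67.56
NO-GO = nominal + upper_tol (largest hole = least material condition)
NO-GO = 67.9 + 0.43 = 68.33
spread = NO-GO - GO = 68.33 - 67.56 = 0.7700

0.7700


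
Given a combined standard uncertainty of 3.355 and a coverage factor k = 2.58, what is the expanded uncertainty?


U = k * uc
U = 2.58 * 3.355
U = 8.6559

8.6559


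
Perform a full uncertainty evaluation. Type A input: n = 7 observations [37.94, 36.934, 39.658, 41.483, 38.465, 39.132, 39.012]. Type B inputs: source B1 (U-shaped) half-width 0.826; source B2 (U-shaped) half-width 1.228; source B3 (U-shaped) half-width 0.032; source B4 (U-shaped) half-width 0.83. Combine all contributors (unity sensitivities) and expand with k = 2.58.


mean = (37.94 + 36.934 + 39.658 + 41.483 + 38.465 + 39.132 + 39.012) / 7 = 38.94628571
s = sqrt(sum((x - mean)^2)/(n-1)) = 1.4302567
u_A = s / sqrt(n) = 1.4302567 / sqrt(7) = 0.54058622
u_B1 = 0.826 / sqrt(2) = 0.5840702
u_B2 = 1.228 / sqrt(2) = 0.86832713
u_B3 = 0.032 / sqrt(2) = 0.022627417
u_B4 = 0.83 / sqrt(2) = 0.58689863
uc = sqrt(0.54058622^2 + 0.5840702^2 + 0.86832713^2 + 0.022627417^2 + 0.58689863^2) = 1.3161784
U = k * uc = 2.58 * 1.3161784
U = 3.3957

3.3957


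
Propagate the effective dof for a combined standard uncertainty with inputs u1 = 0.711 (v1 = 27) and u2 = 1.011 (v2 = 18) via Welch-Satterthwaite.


uc = sqrt(u1^2 + u2^2) = sqrt(0.711^2 + 1.011^2) = 1.2359782
v_eff = uc^4 / (u1^4/v1 + u2^4/v2)
= 1.2359782^4 / (0.711^4/27 + 1.011^4/18)
= 2.3336904 / 0.0675055
v_eff = 34.5704

34.5704


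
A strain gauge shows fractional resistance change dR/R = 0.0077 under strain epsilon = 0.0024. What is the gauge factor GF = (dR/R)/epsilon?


GF = (dR/R) / epsilon
= 0.0077 / 0.0024
= 3.2083

3.2083


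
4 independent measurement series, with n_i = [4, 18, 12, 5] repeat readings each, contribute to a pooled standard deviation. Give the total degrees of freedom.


nu = sum_i (n_i - 1)
nu = ((4 - 1) + (18 - 1) + (12 - 1) + (5 - 1))
nu = 3 + 17 + 11 + 4
nu = 35

35


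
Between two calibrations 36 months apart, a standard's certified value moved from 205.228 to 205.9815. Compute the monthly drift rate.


rate = (v2 - v1) / months
= (205.9815 - 205.228) / 36
= 0.7535 / 36
= 0.0209

0.0209


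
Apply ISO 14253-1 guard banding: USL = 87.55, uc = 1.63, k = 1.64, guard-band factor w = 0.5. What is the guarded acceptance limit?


U = k * uc = 1.64 * 1.63 = 2.6732
guard band g = w * U = 0.5 * 2.6732 = 1.3366
AL = USL - g = 87.55 - 1.3366
AL = 86.2134

86.2134


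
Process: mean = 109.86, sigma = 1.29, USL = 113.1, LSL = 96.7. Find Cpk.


Cpu = (USL - mean) / (3*sigma) = (113.1 - 109.86) / (3*1.29) = 0.8372
Cpl = (mean - LSL) / (3*sigma) = (109.86 - 96.7) / (3*1.29) = 3.4005
Cpk = min(Cpu, Cpl) = 0.8372

0.8372


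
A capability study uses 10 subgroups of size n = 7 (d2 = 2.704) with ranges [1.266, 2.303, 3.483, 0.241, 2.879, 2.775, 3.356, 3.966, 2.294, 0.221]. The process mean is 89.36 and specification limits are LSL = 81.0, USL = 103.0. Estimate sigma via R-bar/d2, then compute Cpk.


R_bar = (1.266 + 2.303 + 3.483 + 0.241 + 2.879 + 2.775 + 3.356 + 3.966 + 2.294 + 0.221) / 10 = 2.2784
sigma = R_bar / d2 = 2.2784 / 2.704 = 0.84260355
Cp = (USL - LSL)/(6*sigma) = (103.0 - 81.0)/(6*0.84260355) = 4.3516
Cpu = (103.0 - 89.36)/(3*0.84260355) = 5.3960
Cpl = (89.36 - 81.0)/(3*0.84260355) = 3.3072
Cpk = min(Cpu, Cpl) = 3.3072

3.3072


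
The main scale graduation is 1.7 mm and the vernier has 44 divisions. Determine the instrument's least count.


LC = MSD / n_div
= 1.7 / 44
= 0.0386

0.0386


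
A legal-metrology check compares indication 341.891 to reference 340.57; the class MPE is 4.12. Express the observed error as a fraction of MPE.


e = indication - reference = 341.891 - 340.57 = 1.3210
|e| = 1.3210
ratio = |e| / MPE = 1.3210 / 4.12
ratio = 0.3206

0.3206


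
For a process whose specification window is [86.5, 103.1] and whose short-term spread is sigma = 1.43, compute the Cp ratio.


Cp = (USL - LSL) / (6 * sigma)
= (103.1 - 86.5) / (6 * 1.43)
= 16.6000 / 8.5800
= 1.9347

1.9347


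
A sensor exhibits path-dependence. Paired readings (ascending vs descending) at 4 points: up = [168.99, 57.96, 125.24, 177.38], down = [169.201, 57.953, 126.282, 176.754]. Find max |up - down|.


|168.99 - 169.201| = 0.2110
|57.96 - 57.953| = 0.0070
|125.24 - 126.282| = 1.0420
|177.38 - 176.754| = 0.6260
hysteresis = max(diffs) = 1.0420

1.0420


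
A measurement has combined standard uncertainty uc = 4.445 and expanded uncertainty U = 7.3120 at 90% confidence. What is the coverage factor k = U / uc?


k = U / uc
k = 7.3120 / 4.445
k = 1.645

1.645


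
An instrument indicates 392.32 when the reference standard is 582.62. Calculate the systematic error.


Systematic error = measured - true
= 392.32 - 582.62
= -190.3000

-190.3000


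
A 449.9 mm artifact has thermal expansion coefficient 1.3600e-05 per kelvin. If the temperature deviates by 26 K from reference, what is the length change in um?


dL = L * alpha * dT
= 449.9 * 1.3600e-05 * 26
= 0.1590846 mm
dL_um = 0.1590846 * 1000 = 159.0846 um

159.0846


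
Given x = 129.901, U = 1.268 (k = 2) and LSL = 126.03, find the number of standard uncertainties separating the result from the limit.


u = U / k = 1.268 / 2 = 0.634
margin = |LSL - x| = |126.03 - 129.901| = 3.871
z = margin / u = 3.871 / 0.634
z = 6.1057

6.1057


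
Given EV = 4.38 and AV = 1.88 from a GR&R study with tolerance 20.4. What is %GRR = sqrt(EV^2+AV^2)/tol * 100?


GRR = sqrt(EV^2 + AV^2) = sqrt(4.38^2 + 1.88^2) = 4.7664242
%GRR = GRR / tol * 100 = 4.7664242 / 20.4 * 100
%GRR = 23.3648

23.3648


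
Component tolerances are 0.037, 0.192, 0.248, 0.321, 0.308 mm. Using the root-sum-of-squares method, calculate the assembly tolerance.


RSS = sqrt(0.037^2 + 0.192^2 + 0.248^2 + 0.321^2 + 0.308^2)
= sqrt(0.297642)
= 0.5456

0.5456


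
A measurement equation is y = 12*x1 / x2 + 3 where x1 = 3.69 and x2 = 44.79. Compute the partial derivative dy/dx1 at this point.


y = 12*x1 / x2 + 3
dy/dx1 = 12/x2
Evaluate at x2 = 44.79: c1 = 12 / 44.79
c1 = 0.2679

0.2679


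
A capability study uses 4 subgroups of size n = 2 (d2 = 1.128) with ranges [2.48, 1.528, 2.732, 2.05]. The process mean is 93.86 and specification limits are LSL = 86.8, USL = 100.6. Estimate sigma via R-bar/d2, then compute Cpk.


R_bar = (2.48 + 1.528 + 2.732 + 2.05) / 4 = 2.1975
sigma = R_bar / d2 = 2.1975 / 1.128 = 1.9481383
Cp = (USL - LSL)/(6*sigma) = (100.6 - 86.8)/(6*1.9481383) = 1.1806
Cpu = (100.6 - 93.86)/(3*1.9481383) = 1.1532
Cpl = (93.86 - 86.8)/(3*1.9481383) = 1.2080
Cpk = min(Cpu, Cpl) = 1.1532

1.1532


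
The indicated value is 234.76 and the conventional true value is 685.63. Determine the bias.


Systematic error = measured - true
= 234.76 - 685.63
= -450.8700

-450.8700


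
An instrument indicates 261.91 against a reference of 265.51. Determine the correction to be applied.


Correction = standard - reading
= 265.51 - 261.91
= 3.6000

3.6000


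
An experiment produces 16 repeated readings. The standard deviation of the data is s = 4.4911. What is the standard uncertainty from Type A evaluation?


u_A = s / sqrt(n)
u_A = 4.4911 / sqrt(16)
u_A = 4.4911 / 4
u_A = 1.1228

1.1228


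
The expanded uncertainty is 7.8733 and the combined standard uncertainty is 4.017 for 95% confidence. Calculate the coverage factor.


k = U / uc
k = 7.8733 / 4.017
k = 1.96

1.96


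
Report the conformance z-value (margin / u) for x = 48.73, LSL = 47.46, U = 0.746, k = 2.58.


u = U / k = 0.746 / 2.58 = 0.28914729
margin = |LSL - x| = |47.46 - 48.73| = 1.27
z = margin / u = 1.27 / 0.28914729
z = 4.3922

4.3922


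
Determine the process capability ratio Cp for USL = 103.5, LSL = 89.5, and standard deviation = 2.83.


Cp = (USL - LSL) / (6 * sigma)
= (103.5 - 89.5) / (6 * 2.83)
= 14.0000 / 16.9800
= 0.8245

0.8245


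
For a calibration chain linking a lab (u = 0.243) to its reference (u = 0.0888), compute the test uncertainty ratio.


TUR = u_lab / u_ref
= 0.243 / 0.0888
= 2.7365

2.7365


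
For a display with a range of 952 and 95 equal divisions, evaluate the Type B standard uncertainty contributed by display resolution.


resolution = range / divisions
resolution = 952 / 95 = 10.021053
u_res = resolution / (2*sqrt(3))
u_res = 10.021053 / 3.4641016
u_res = 2.8928

2.8928


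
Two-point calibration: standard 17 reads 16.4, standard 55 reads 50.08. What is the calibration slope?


slope = (y2 - y1) / (x2 - x1)
= (50.08 - 16.4) / (55 - 17)
= 33.6800 / 38
= 0.8863

0.8863


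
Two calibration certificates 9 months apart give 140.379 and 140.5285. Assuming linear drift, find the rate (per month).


rate = (v2 - v1) / months
= (140.5285 - 140.379) / 9
= 0.1495 / 9
= 0.0166

0.0166


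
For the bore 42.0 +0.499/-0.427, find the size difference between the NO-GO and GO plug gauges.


GO = nominal - lower_tol (smallest hole = maximum material condition)
GO = 42.0 - 0.427 = 41.573
NO-GO = nominal + upper_tol (largest hole = least material condition)
NO-GO = 42.0 + 0.499 = 42.499
spread = NO-GO - GO = 42.499 - 41.573 = 0.9260

0.9260


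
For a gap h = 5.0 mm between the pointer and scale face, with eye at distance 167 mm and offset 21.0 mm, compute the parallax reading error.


error = h * offset / d
= 5.0 * 21.0 / 167
= 0.6287

0.6287


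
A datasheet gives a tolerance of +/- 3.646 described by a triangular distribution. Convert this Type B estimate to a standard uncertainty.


u_B = half_width / sqrt(6)
u_B = 3.646 / 2.4494897
u_B = 1.4885

1.4885


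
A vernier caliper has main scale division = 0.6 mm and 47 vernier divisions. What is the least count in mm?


LC = MSD / n_div
= 0.6 / 47
= 0.0128

0.0128


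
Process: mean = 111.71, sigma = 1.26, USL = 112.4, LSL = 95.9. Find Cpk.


Cpu = (USL - mean) / (3*sigma) = (112.4 - 111.71) / (3*1.26) = 0.1825
Cpl = (mean - LSL) / (3*sigma) = (111.71 - 95.9) / (3*1.26) = 4.1825
Cpk = min(Cpu, Cpl) = 0.1825

0.1825


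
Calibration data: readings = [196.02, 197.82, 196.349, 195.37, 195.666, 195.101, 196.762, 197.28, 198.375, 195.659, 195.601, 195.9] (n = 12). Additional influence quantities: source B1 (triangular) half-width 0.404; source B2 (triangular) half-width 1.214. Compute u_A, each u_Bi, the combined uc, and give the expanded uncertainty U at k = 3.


mean = (196.02 + 197.82 + 196.349 + 195.37 + 195.666 + 195.101 + 196.762 + 197.28 + 198.375 + 195.659 + 195.601 + 195.9) / 12 = 196.32525
s = sqrt(sum((x - mean)^2)/(n-1)) = 1.0281032
u_A = s / sqrt(n) = 1.0281032 / sqrt(12) = 0.29678783
u_B1 = 0.404 / sqrt(6) = 0.16493231
u_B2 = 1.214 / sqrt(6) = 0.49561342
uc = sqrt(0.29678783^2 + 0.16493231^2 + 0.49561342^2) = 0.6007648
U = k * uc = 3 * 0.6007648
U = 1.8023

1.8023


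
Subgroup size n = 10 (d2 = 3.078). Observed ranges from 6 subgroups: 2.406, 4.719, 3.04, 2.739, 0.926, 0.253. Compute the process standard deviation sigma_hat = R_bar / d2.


R_bar = (2.406 + 4.719 + 3.04 + 2.739 + 0.926 + 0.253) / 6
R_bar = 14.083 / 6 = 2.3471667
sigma_hat = R_bar / d2 = 2.3471667 / 3.078 = 0.7626

0.7626


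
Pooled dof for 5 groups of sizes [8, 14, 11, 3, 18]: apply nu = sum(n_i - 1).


nu = sum_i (n_i - 1)
nu = ((8 - 1) + (14 - 1) + (11 - 1) + (3 - 1) + (18 - 1))
nu = 7 + 13 + 10 + 2 + 17
nu = 49

49


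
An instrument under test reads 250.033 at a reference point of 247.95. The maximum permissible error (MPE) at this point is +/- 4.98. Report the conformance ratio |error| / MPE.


e = indication - reference = 250.033 - 247.95 = 2.0830
|e| = 2.0830
ratio = |e| / MPE = 2.0830 / 4.98
ratio = 0.4183

0.4183


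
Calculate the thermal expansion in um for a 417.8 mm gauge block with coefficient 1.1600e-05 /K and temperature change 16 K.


dL = L * alpha * dT
= 417.8 * 1.1600e-05 * 16
= 0.0775437 mm
dL_um = 0.0775437 * 1000 = 77.5437 um

77.5437


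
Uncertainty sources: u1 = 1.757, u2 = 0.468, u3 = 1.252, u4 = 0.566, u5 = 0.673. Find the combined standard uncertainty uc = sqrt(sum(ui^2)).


uc = sqrt(1.757^2 + 0.468^2 + 1.252^2 + 0.566^2 + 0.673^2)
uc = sqrt(5.646862)
uc = 2.3763

2.3763


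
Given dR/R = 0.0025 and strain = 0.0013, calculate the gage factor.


GF = (dR/R) / epsilon
= 0.0025 / 0.0013
= 1.9231

1.9231


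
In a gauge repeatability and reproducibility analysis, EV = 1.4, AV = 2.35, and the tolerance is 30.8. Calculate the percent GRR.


GRR = sqrt(EV^2 + AV^2) = sqrt(1.4^2 + 2.35^2) = 2.7354159
%GRR = GRR / tol * 100 = 2.7354159 / 30.8 * 100
%GRR = 8.8812

8.8812


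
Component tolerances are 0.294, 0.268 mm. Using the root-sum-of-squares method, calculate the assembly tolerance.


RSS = sqrt(0.294^2 + 0.268^2)
= sqrt(0.15826)
= 0.3978

0.3978


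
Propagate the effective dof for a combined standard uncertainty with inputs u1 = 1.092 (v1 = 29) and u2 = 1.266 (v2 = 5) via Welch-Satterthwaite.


uc = sqrt(u1^2 + u2^2) = sqrt(1.092^2 + 1.266^2) = 1.6718911
v_eff = uc^4 / (u1^4/v1 + u2^4/v2)
= 1.6718911^4 / (1.092^4/29 + 1.266^4/5)
= 7.813254 / 0.56279882
v_eff = 13.8829

13.8829


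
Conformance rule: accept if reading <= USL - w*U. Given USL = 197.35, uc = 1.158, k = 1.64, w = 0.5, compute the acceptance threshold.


U = k * uc = 1.64 * 1.158 = 1.89912
guard band g = w * U = 0.5 * 1.89912 = 0.94956
AL = USL - g = 197.35 - 0.94956
AL = 196.4004

196.4004


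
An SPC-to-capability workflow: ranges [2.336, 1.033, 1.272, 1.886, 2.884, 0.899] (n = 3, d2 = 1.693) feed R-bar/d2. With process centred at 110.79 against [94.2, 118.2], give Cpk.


R_bar = (2.336 + 1.033 + 1.272 + 1.886 + 2.884 + 0.899) / 6 = 1.7183333
sigma = R_bar / d2 = 1.7183333 / 1.693 = 1.0149636
Cp = (USL - LSL)/(6*sigma) = (118.2 - 94.2)/(6*1.0149636) = 3.9410
Cpu = (118.2 - 110.79)/(3*1.0149636) = 2.4336
Cpl = (110.79 - 94.2)/(3*1.0149636) = 5.4485
Cpk = min(Cpu, Cpl) = 2.4336

2.4336


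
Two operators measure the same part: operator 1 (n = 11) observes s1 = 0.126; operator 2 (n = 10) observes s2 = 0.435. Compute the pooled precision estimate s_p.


s_p = sqrt(((n1-1)*s1^2 + (n2-1)*s2^2) / (n1+n2-2))
numerator = (11-1)*0.126^2 + (10-1)*0.435^2 = 0.15876 + 1.703025 = 1.861785
denominator = 11 + 10 - 2 = 19
s_p^2 = 1.861785 / 19 = 0.097988684
s_p = sqrt(0.097988684) = 0.3130

0.3130


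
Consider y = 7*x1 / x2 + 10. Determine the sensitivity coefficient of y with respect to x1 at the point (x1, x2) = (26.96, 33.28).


y = 7*x1 / x2 + 10
dy/dx1 = 7/x2
Evaluate at x2 = 33.28: c1 = 7 / 33.28
c1 = 0.2103

0.2103


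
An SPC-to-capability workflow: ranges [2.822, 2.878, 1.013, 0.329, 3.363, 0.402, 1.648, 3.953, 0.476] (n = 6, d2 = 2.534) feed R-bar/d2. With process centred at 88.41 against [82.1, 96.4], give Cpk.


R_bar = (2.822 + 2.878 + 1.013 + 0.329 + 3.363 + 0.402 + 1.648 + 3.953 + 0.476) / 9 = 1.876
sigma = R_bar / d2 = 1.876 / 2.534 = 0.74033149
Cp = (USL - LSL)/(6*sigma) = (96.4 - 82.1)/(6*0.74033149) = 3.2193
Cpu = (96.4 - 88.41)/(3*0.74033149) = 3.5975
Cpl = (88.41 - 82.1)/(3*0.74033149) = 2.8411
Cpk = min(Cpu, Cpl) = 2.8411

2.8411


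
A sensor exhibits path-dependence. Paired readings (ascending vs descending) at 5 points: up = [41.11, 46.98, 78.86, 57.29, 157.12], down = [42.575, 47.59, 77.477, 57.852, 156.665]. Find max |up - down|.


|41.11 - 42.575| = 1.4650
|46.98 - 47.59| = 0.6100
|78.86 - 77.477| = 1.3830
|57.29 - 57.852| = 0.5620
|157.12 - 156.665| = 0.4550
hysteresis = max(diffs) = 1.4650

1.4650


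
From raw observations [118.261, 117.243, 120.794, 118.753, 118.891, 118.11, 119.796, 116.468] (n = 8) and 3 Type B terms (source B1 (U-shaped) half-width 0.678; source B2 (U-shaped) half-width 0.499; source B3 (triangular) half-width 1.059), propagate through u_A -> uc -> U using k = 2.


mean = (118.261 + 117.243 + 120.794 + 118.753 + 118.891 + 118.11 + 119.796 + 116.468) / 8 = 118.5395
s = sqrt(sum((x - mean)^2)/(n-1)) = 1.3661601
u_A = s / sqrt(n) = 1.3661601 / sqrt(8) = 0.48301054
u_B1 = 0.678 / sqrt(2) = 0.4794184
u_B2 = 0.499 / sqrt(2) = 0.35284628
u_B3 = 1.059 / sqrt(6) = 0.43233494
uc = sqrt(0.48301054^2 + 0.4794184^2 + 0.35284628^2 + 0.43233494^2) = 0.88008817
U = k * uc = 2 * 0.88008817
U = 1.7602

1.7602


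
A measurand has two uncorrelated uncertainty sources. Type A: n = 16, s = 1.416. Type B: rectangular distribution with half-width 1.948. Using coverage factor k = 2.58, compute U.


u_A = s / sqrt(n) = 1.416 / sqrt(16) = 0.354
u_B = half_width / sqrt(3) = 1.948 / sqrt(3) = 1.1246783
uc = sqrt(u_A^2 + u_B^2) = sqrt(0.354^2 + 1.1246783^2) = 1.1790748
U = k * uc = 2.58 * 1.1790748
U = 3.0420

3.0420


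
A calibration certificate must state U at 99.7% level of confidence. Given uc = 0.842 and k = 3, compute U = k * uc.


U = k * uc
U = 3 * 0.842
U = 2.5260

2.5260


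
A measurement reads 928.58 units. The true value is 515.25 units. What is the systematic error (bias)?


Systematic error = measured - true
= 928.58 - 515.25
= 413.3300

413.3300


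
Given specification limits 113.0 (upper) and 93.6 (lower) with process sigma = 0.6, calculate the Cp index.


Cp = (USL - LSL) / (6 * sigma)
= (113.0 - 93.6) / (6 * 0.6)
= 19.4000 / 3.6000
= 5.3889

5.3889


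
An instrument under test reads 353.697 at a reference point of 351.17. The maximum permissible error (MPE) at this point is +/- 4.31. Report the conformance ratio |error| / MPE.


e = indication - reference = 353.697 - 351.17 = 2.5270
|e| = 2.5270
ratio = |e| / MPE = 2.5270 / 4.31
ratio = 0.5863

0.5863


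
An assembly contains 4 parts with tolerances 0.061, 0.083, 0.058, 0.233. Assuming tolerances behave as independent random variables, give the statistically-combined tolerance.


RSS = sqrt(0.061^2 + 0.083^2 + 0.058^2 + 0.233^2)
= sqrt(0.068263)
= 0.2613

0.2613


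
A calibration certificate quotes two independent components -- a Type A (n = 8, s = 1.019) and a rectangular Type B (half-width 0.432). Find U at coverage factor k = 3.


u_A = s / sqrt(n) = 1.019 / sqrt(8) = 0.36027091
u_B = half_width / sqrt(3) = 0.432 / sqrt(3) = 0.24941532
uc = sqrt(u_A^2 + u_B^2) = sqrt(0.36027091^2 + 0.24941532^2) = 0.43818162
U = k * uc = 3 * 0.43818162
U = 1.3145

1.3145


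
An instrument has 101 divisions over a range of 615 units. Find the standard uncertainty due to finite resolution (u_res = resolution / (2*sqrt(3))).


resolution = range / divisions
resolution = 615 / 101 = 6.0891089
u_res = resolution / (2*sqrt(3))
u_res = 6.0891089 / 3.4641016
u_res = 1.7578

1.7578


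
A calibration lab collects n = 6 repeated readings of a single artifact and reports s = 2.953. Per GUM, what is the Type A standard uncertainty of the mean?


u_A = s / sqrt(n)
u_A = 2.953 / sqrt(6)
u_A = 2.953 / 2.4494897
u_A = 1.2056

1.2056


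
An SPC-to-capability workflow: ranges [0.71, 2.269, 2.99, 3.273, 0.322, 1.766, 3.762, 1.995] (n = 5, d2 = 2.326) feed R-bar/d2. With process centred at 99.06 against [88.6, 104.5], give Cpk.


R_bar = (0.71 + 2.269 + 2.99 + 3.273 + 0.322 + 1.766 + 3.762 + 1.995) / 8 = 2.135875
sigma = R_bar / d2 = 2.135875 / 2.326 = 0.91826096
Cp = (USL - LSL)/(6*sigma) = (104.5 - 88.6)/(6*0.91826096) = 2.8859
Cpu = (104.5 - 99.06)/(3*0.91826096) = 1.9747
Cpl = (99.06 - 88.6)/(3*0.91826096) = 3.7970
Cpk = min(Cpu, Cpl) = 1.9747

1.9747


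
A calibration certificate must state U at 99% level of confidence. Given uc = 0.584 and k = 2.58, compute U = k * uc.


U = k * uc
U = 2.58 * 0.584
U = 1.5067

1.5067


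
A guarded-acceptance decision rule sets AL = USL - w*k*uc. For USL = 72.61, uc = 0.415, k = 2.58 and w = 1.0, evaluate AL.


U = k * uc = 2.58 * 0.415 = 1.0707
guard band g = w * U = 1.0 * 1.0707 = 1.0707
AL = USL - g = 72.61 - 1.0707
AL = 71.5393

71.5393


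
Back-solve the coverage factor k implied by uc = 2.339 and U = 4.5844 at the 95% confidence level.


k = U / uc
k = 4.5844 / 2.339
k = 1.96

1.96


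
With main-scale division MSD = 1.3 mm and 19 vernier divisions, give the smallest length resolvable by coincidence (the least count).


LC = MSD / n_div
= 1.3 / 19
= 0.0684

0.0684


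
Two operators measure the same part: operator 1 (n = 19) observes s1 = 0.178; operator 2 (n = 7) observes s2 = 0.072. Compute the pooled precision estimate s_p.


s_p = sqrt(((n1-1)*s1^2 + (n2-1)*s2^2) / (n1+n2-2))
numerator = (19-1)*0.178^2 + (7-1)*0.072^2 = 0.570312 + 0.031104 = 0.601416
denominator = 19 + 7 - 2 = 24
s_p^2 = 0.601416 / 24 = 0.025059
s_p = sqrt(0.025059) = 0.1583

0.1583


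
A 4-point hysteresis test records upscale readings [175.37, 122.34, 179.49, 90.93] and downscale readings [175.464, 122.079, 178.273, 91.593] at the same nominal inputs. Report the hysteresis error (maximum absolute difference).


|175.37 - 175.464| = 0.0940
|122.34 - 122.079| = 0.2610
|179.49 - 178.273| = 1.2170
|90.93 - 91.593| = 0.6630
hysteresis = max(diffs) = 1.2170

1.2170


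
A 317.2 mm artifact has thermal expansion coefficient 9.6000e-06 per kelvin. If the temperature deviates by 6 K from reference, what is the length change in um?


dL = L * alpha * dT
= 317.2 * 9.6000e-06 * 6
= 0.0182707 mm
dL_um = 0.0182707 * 1000 = 18.2707 um

18.2707


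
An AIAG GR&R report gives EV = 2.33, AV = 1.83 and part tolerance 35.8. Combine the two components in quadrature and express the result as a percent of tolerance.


GRR = sqrt(EV^2 + AV^2) = sqrt(2.33^2 + 1.83^2) = 2.9627352
%GRR = GRR / tol * 100 = 2.9627352 / 35.8 * 100
%GRR = 8.2758

8.2758


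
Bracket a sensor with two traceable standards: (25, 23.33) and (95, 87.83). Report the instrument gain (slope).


slope = (y2 - y1) / (x2 - x1)
= (87.83 - 23.33) / (95 - 25)
= 64.5000 / 70
= 0.9214

0.9214


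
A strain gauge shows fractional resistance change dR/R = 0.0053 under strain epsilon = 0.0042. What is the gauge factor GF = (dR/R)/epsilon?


GF = (dR/R) / epsilon
= 0.0053 / 0.0042
= 1.2619

1.2619


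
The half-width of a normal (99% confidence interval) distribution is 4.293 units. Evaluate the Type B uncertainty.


u_B = half_width / 2.576
u_B = 4.293 / 2.576
u_B = 1.6665

1.6665


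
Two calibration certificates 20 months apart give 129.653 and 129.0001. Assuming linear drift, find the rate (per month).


rate = (v2 - v1) / months
= (129.0001 - 129.653) / 20
= -0.6529 / 20
= -0.0326

-0.0326


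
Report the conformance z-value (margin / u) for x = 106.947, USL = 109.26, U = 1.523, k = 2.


u = U / k = 1.523 / 2 = 0.7615
margin = |USL - x| = |109.26 - 106.947| = 2.313
z = margin / u = 2.313 / 0.7615
z = 3.0374

3.0374


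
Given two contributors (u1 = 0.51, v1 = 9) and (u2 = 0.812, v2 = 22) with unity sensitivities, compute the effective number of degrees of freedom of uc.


uc = sqrt(u1^2 + u2^2) = sqrt(0.51^2 + 0.812^2) = 0.95887643
v_eff = uc^4 / (u1^4/v1 + u2^4/v2)
= 0.95887643^4 / (0.51^4/9 + 0.812^4/22)
= 0.84537728 / 0.02727755
v_eff = 30.9917

30.9917


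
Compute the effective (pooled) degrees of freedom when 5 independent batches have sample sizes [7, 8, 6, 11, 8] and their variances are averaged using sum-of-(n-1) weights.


nu = sum_i (n_i - 1)
nu = ((7 - 1) + (8 - 1) + (6 - 1) + (11 - 1) + (8 - 1))
nu = 6 + 7 + 5 + 10 + 7
nu = 35

35


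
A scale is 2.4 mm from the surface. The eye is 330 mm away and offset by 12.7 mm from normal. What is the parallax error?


error = h * offset / d
= 2.4 * 12.7 / 330
= 0.0924

0.0924


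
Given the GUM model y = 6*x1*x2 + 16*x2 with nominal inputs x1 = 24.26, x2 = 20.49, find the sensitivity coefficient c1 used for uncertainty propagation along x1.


y = 6*x1*x2 + 16*x2
dy/dx1 = 6*x2
Evaluate at x2 = 20.49: c1 = 6 * 20.49
c1 = 122.9400

122.9400


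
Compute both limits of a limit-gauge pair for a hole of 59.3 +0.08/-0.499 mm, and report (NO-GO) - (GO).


GO = nominal - lower_tol (smallest hole = maximum material condition)
GO = 59.3 - 0.499 = 58.801
NO-GO = nominal + upper_tol (largest hole = least material condition)
NO-GO = 59.3 + 0.08 = 59.38
spread = NO-GO - GO = 59.38 - 58.801 = 0.5790

0.5790


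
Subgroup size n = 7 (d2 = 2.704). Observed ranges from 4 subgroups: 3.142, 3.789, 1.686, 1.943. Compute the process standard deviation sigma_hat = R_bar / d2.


R_bar = (3.142 + 3.789 + 1.686 + 1.943) / 4
R_bar = 10.56 / 4 = 2.64
sigma_hat = R_bar / d2 = 2.64 / 2.704 = 0.9763

0.9763


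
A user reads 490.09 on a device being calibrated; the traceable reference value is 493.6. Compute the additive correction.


Correction = standard - reading
= 493.6 - 490.09
= 3.5100

3.5100


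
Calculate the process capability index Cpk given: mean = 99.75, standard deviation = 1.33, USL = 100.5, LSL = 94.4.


Cpu = (USL - mean) / (3*sigma) = (100.5 - 99.75) / (3*1.33) = 0.1880
Cpl = (mean - LSL) / (3*sigma) = (99.75 - 94.4) / (3*1.33) = 1.3409
Cpk = min(Cpu, Cpl) = 0.1880

0.1880


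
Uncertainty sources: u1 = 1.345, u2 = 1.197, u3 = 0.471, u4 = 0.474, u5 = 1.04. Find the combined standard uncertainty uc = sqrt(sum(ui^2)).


uc = sqrt(1.345^2 + 1.197^2 + 0.471^2 + 0.474^2 + 1.04^2)
uc = sqrt(4.769951)
uc = 2.1840

2.1840


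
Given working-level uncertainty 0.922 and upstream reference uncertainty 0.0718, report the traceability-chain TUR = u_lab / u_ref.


TUR = u_lab / u_ref
= 0.922 / 0.0718
= 12.8412

12.8412


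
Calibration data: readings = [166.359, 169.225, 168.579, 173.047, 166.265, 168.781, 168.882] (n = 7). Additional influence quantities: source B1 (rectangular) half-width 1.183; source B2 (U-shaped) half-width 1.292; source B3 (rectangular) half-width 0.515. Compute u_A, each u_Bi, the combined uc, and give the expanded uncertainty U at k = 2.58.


mean = (166.359 + 169.225 + 168.579 + 173.047 + 166.265 + 168.781 + 168.882) / 7 = 168.734
s = sqrt(sum((x - mean)^2)/(n-1)) = 2.2593426
u_A = s / sqrt(n) = 2.2593426 / sqrt(7) = 0.85395124
u_B1 = 1.183 / sqrt(3) = 0.68300537
u_B2 = 1.292 / sqrt(2) = 0.91358196
u_B3 = 0.515 / sqrt(3) = 0.29733539
uc = sqrt(0.85395124^2 + 0.68300537^2 + 0.91358196^2 + 0.29733539^2) = 1.4555993
U = k * uc = 2.58 * 1.4555993
U = 3.7554

3.7554


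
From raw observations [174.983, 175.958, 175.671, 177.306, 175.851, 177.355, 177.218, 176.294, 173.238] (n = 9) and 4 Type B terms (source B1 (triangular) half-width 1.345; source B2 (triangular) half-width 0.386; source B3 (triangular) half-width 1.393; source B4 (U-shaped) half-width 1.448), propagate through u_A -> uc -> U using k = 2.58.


mean = (174.983 + 175.958 + 175.671 + 177.306 + 175.851 + 177.355 + 177.218 + 176.294 + 173.238) / 9 = 175.986
s = sqrt(sum((x - mean)^2)/(n-1)) = 1.3183795
u_A = s / sqrt(n) = 1.3183795 / sqrt(9) = 0.43945983
u_B1 = 1.345 / sqrt(6) = 0.54909395
u_B2 = 0.386 / sqrt(6) = 0.15758384
u_B3 = 1.393 / sqrt(6) = 0.56868987
u_B4 = 1.448 / sqrt(2) = 1.0238906
uc = sqrt(0.43945983^2 + 0.54909395^2 + 0.15758384^2 + 0.56868987^2 + 1.0238906^2) = 1.375217
U = k * uc = 2.58 * 1.375217
U = 3.5481

3.5481


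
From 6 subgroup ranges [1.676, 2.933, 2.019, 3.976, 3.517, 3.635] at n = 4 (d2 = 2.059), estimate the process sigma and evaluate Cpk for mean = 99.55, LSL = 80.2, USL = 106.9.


R_bar = (1.676 + 2.933 + 2.019 + 3.976 + 3.517 + 3.635) / 6 = 2.9593333
sigma = R_bar / d2 = 2.9593333 / 2.059 = 1.4372673
Cp = (USL - LSL)/(6*sigma) = (106.9 - 80.2)/(6*1.4372673) = 3.0962
Cpu = (106.9 - 99.55)/(3*1.4372673) = 1.7046
Cpl = (99.55 - 80.2)/(3*1.4372673) = 4.4877
Cpk = min(Cpu, Cpl) = 1.7046

1.7046


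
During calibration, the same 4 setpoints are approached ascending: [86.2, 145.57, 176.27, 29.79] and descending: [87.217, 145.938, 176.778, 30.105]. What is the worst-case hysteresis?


|86.2 - 87.217| = 1.0170
|145.57 - 145.938| = 0.3680
|176.27 - 176.778| = 0.5080
|29.79 - 30.105| = 0.3150
hysteresis = max(diffs) = 1.0170

1.0170


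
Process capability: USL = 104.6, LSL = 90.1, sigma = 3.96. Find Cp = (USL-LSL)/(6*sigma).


Cp = (USL - LSL) / (6 * sigma)
= (104.6 - 90.1) / (6 * 3.96)
= 14.5000 / 23.7600
= 0.6103

0.6103


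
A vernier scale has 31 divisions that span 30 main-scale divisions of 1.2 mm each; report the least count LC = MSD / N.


LC = MSD / n_div
= 1.2 / 31
= 0.0387

0.0387


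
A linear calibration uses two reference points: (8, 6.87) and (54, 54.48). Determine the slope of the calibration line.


slope = (y2 - y1) / (x2 - x1)
= (54.48 - 6.87) / (54 - 8)
= 47.6100 / 46
= 1.0350

1.0350


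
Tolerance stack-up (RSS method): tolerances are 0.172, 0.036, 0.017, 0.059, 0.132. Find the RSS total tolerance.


RSS = sqrt(0.172^2 + 0.036^2 + 0.017^2 + 0.059^2 + 0.132^2)
= sqrt(0.052074)
= 0.2282

0.2282


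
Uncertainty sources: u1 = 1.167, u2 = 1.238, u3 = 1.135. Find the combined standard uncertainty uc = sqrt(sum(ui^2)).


uc = sqrt(1.167^2 + 1.238^2 + 1.135^2)
uc = sqrt(4.182758)
uc = 2.0452

2.0452


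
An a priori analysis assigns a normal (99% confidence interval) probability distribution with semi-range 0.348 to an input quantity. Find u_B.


u_B = half_width / 2.576
u_B = 0.348 / 2.576
u_B = 0.1351

0.1351


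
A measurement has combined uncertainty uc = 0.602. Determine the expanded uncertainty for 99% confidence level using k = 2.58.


U = k * uc
U = 2.58 * 0.602
U = 1.5532

1.5532


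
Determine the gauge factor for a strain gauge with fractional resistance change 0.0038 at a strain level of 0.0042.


GF = (dR/R) / epsilon
= 0.0038 / 0.0042
= 0.9048

0.9048


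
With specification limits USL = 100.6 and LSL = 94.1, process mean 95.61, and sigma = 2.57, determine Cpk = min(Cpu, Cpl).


Cpu = (USL - mean) / (3*sigma) = (100.6 - 95.61) / (3*2.57) = 0.6472
Cpl = (mean - LSL) / (3*sigma) = (95.61 - 94.1) / (3*2.57) = 0.1958
Cpk = min(Cpu, Cpl) = 0.1958

0.1958


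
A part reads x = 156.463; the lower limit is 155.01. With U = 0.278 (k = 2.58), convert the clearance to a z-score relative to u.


u = U / k = 0.278 / 2.58 = 0.10775194
margin = |LSL - x| = |155.01 - 156.463| = 1.453
z = margin / u = 1.453 / 0.10775194
z = 13.4847

13.4847


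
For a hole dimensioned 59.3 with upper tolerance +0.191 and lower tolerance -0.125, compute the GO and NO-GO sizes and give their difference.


GO = nominal - lower_tol (smallest hole = maximum material condition)
GO = 59.3 - 0.125 = 59.175
NO-GO = nominal + upper_tol (largest hole = least material condition)
NO-GO = 59.3 + 0.191 = 59.491
spread = NO-GO - GO = 59.491 - 59.175 = 0.3160

0.3160


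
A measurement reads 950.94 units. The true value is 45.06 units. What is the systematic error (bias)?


Systematic error = measured - true
= 950.94 - 45.06
= 905.8800

905.8800


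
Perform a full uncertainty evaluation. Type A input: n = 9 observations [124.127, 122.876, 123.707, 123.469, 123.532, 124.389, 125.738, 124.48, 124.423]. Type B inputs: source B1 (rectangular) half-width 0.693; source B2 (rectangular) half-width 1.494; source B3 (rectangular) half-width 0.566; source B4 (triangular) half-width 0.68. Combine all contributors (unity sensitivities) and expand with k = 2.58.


mean = (124.127 + 122.876 + 123.707 + 123.469 + 123.532 + 124.389 + 125.738 + 124.48 + 124.423) / 9 = 124.0823333
s = sqrt(sum((x - mean)^2)/(n-1)) = 0.82056566
u_A = s / sqrt(n) = 0.82056566 / sqrt(9) = 0.27352189
u_B1 = 0.693 / sqrt(3) = 0.40010374
u_B2 = 1.494 / sqrt(3) = 0.8625613
u_B3 = 0.566 / sqrt(3) = 0.32678025
u_B4 = 0.68 / sqrt(6) = 0.27760884
uc = sqrt(0.27352189^2 + 0.40010374^2 + 0.8625613^2 + 0.32678025^2 + 0.27760884^2) = 1.0783141
U = k * uc = 2.58 * 1.0783141
U = 2.7821

2.7821


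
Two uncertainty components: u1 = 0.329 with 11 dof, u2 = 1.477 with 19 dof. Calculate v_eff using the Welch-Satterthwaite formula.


uc = sqrt(u1^2 + u2^2) = sqrt(0.329^2 + 1.477^2) = 1.5131986
v_eff = uc^4 / (u1^4/v1 + u2^4/v2)
= 1.5131986^4 / (0.329^4/11 + 1.477^4/19)
= 5.2430467 / 0.25154241
v_eff = 20.8436

20.8436


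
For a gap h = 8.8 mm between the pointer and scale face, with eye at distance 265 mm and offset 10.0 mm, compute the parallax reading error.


error = h * offset / d
= 8.8 * 10.0 / 265
= 0.3321

0.3321


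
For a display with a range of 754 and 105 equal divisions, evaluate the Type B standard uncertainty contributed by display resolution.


resolution = range / divisions
resolution = 754 / 105 = 7.1809524
u_res = resolution / (2*sqrt(3))
u_res = 7.1809524 / 3.4641016
u_res = 2.0730

2.0730


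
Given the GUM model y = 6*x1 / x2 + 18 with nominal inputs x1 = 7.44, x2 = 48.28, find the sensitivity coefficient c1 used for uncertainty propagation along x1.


y = 6*x1 / x2 + 18
dy/dx1 = 6/x2
Evaluate at x2 = 48.28: c1 = 6 / 48.28
c1 = 0.1243

0.1243


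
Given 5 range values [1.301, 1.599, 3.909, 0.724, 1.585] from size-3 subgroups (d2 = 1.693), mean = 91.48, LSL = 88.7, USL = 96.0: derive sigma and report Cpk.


R_bar = (1.301 + 1.599 + 3.909 + 0.724 + 1.585) / 5 = 1.8236
sigma = R_bar / d2 = 1.8236 / 1.693 = 1.0771412
Cp = (USL - LSL)/(6*sigma) = (96.0 - 88.7)/(6*1.0771412) = 1.1295
Cpu = (96.0 - 91.48)/(3*1.0771412) = 1.3988
Cpl = (91.48 - 88.7)/(3*1.0771412) = 0.8603
Cpk = min(Cpu, Cpl) = 0.8603

0.8603


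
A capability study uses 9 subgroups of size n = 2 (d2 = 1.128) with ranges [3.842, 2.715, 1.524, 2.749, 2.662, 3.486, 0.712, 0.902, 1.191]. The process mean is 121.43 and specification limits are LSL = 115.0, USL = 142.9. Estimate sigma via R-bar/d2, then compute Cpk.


R_bar = (3.842 + 2.715 + 1.524 + 2.749 + 2.662 + 3.486 + 0.712 + 0.902 + 1.191) / 9 = 2.1981111
sigma = R_bar / d2 = 2.1981111 / 1.128 = 1.9486801
Cp = (USL - LSL)/(6*sigma) = (142.9 - 115.0)/(6*1.9486801) = 2.3862
Cpu = (142.9 - 121.43)/(3*1.9486801) = 3.6726
Cpl = (121.43 - 115.0)/(3*1.9486801) = 1.0999
Cpk = min(Cpu, Cpl) = 1.0999

1.0999


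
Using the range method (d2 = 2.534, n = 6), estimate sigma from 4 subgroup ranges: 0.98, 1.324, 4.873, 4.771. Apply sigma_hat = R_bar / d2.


R_bar = (0.98 + 1.324 + 4.873 + 4.771) / 4
R_bar = 11.948 / 4 = 2.987
sigma_hat = R_bar / d2 = 2.987 / 2.534 = 1.1788

1.1788


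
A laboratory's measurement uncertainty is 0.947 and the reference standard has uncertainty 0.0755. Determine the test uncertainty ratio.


TUR = u_lab / u_ref
= 0.947 / 0.0755
= 12.5430

12.5430


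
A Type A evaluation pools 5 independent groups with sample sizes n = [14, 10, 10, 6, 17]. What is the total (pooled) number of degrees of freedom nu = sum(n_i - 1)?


nu = sum_i (n_i - 1)
nu = ((14 - 1) + (10 - 1) + (10 - 1) + (6 - 1) + (17 - 1))
nu = 13 + 9 + 9 + 5 + 16
nu = 52

52


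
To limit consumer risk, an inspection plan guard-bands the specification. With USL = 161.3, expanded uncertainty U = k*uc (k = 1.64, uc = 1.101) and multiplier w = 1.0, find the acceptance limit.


U = k * uc = 1.64 * 1.101 = 1.80564
guard band g = w * U = 1.0 * 1.80564 = 1.80564
AL = USL - g = 161.3 - 1.80564
AL = 159.4944

159.4944


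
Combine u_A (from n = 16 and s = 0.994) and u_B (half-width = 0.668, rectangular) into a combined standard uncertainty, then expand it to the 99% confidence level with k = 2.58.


u_A = s / sqrt(n) = 0.994 / sqrt(16) = 0.2485
u_B = half_width / sqrt(3) = 0.668 / sqrt(3) = 0.38566998
uc = sqrt(u_A^2 + u_B^2) = sqrt(0.2485^2 + 0.38566998^2) = 0.4587958
U = k * uc = 2.58 * 0.4587958
U = 1.1837

1.1837


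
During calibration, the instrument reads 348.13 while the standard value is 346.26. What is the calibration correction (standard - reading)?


Correction = standard - reading
= 346.26 - 348.13
= -1.8700

-1.8700


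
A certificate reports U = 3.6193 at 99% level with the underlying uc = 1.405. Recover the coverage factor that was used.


k = U / uc
k = 3.6193 / 1.405
k = 2.576

2.576


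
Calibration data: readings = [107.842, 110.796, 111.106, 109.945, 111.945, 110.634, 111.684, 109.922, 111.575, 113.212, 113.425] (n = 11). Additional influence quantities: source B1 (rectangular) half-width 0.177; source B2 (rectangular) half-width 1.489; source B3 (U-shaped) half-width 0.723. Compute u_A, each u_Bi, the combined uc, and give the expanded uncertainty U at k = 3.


mean = (107.842 + 110.796 + 111.106 + 109.945 + 111.945 + 110.634 + 111.684 + 109.922 + 111.575 + 113.212 + 113.425) / 11 = 111.0987273
s = sqrt(sum((x - mean)^2)/(n-1)) = 1.574571
u_A = s / sqrt(n) = 1.574571 / sqrt(11) = 0.47475102
u_B1 = 0.177 / sqrt(3) = 0.102191
u_B2 = 1.489 / sqrt(3) = 0.85967455
u_B3 = 0.723 / sqrt(2) = 0.5112382
uc = sqrt(0.47475102^2 + 0.102191^2 + 0.85967455^2 + 0.5112382^2) = 1.1118617
U = k * uc = 3 * 1.1118617
U = 3.3356

3.3356
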